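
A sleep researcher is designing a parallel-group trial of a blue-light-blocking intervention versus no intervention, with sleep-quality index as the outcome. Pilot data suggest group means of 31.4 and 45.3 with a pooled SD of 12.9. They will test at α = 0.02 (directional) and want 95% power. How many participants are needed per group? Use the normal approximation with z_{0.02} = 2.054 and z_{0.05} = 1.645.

n = 24 per group

Cohen's d = |M₁ − M₂| / SD_pooled = |31.4 − 45.3| / 12.9 = 13.9 / 12.9 = 1.078.
For two independent groups with equal n: n = 2·((z_{α} + z_β) / d)².
z_{α} + z_β = 2.054 + 1.645 = 3.699.
n = 2 × (3.699 / 1.078)² = 2 × 3.431² = 2 × 11.77 = 23.5.
Round up to the next whole participant.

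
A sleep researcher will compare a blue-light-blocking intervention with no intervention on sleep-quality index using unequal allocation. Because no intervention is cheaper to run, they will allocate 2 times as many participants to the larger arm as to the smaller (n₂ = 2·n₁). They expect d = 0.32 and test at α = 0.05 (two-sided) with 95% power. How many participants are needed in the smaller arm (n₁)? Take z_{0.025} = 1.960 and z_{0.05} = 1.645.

With allocation ratio k = n₂/n₁ = 2, Var(x̄₁−x̄₂) = σ²(1/n₁ + 1/(k·n₁)) = σ²·(k+1)/(k·n₁).
So n₁ = (1 + 1/k)·((z_{α/2} + z_β)/d)² = 1.500 × (3.605/0.32)².
n₁ = 1.500 × 126.91 = 190.4.
Round up: n₁ = 191, giving n₂ = 2 × 191 = 382.

n₁ = 191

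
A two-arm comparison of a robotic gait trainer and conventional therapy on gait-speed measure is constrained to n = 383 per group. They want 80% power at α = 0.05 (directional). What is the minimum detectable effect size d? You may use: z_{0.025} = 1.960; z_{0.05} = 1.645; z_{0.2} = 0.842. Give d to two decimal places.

For two independent groups of n = 383 each: d_min = (z_{α} + z_β)·√(2/n).
z-sum = 1.645 + 0.842 = 2.487.
d_min = 2.487 × √(2/383) = 2.487 × 0.0723 = 0.180.

d_min ≈ 0.18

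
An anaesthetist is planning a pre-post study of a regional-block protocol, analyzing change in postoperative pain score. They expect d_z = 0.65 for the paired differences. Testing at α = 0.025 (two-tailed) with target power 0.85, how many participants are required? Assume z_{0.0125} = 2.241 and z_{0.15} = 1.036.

n = 26 pairs

For a paired (one-sample on differences) test: n = ((z_{α/2} + z_β) / d)².
z_{α/2} + z_β = 2.241 + 1.036 = 3.277.
n = (3.277 / 0.65)² = 5.042² = 25.42.
Round up.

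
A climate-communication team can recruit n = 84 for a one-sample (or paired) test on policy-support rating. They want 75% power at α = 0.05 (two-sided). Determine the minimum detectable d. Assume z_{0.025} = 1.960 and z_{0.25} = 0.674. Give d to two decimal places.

For a single sample (or paired design) of n = 84: d_min = (z_{α/2} + z_β)/√n.
z-sum = 1.960 + 0.674 = 2.634.
d_min = 2.634 / √84 = 2.634 / 9.165 = 0.287.

d_min ≈ 0.29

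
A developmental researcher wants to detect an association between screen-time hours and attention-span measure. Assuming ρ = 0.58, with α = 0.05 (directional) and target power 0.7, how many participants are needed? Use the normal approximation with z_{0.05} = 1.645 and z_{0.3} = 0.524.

Fisher's z: C = ½·ln((1+r)/(1−r)) = ½·ln(3.7619) = 0.6625.
n = ((z_{α} + z_β)/C)² + 3.
(1.645 + 0.524) / 0.6625 = 2.169 / 0.6625 = 3.274.
n = 3.274² + 3 = 10.72 + 3 = 13.7.
Round up.

n = 14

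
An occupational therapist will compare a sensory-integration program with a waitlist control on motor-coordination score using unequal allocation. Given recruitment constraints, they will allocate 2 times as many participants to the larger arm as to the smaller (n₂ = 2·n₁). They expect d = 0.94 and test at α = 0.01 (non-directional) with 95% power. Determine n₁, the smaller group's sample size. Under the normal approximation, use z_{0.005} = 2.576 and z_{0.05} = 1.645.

n₁ = 31

With allocation ratio k = n₂/n₁ = 2, Var(x̄₁−x̄₂) = σ²(1/n₁ + 1/(k·n₁)) = σ²·(k+1)/(k·n₁).
So n₁ = (1 + 1/k)·((z_{α/2} + z_β)/d)² = 1.500 × (4.221/0.94)².
n₁ = 1.500 × 20.16 = 30.2.
Round up: n₁ = 31, giving n₂ = 2 × 31 = 62.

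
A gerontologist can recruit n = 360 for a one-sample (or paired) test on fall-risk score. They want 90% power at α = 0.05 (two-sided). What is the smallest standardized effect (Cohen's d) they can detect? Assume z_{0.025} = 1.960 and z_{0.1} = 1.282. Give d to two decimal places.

For a single sample (or paired design) of n = 360: d_min = (z_{α/2} + z_β)/√n.
z-sum = 1.960 + 1.282 = 3.242.
d_min = 3.242 / √360 = 3.242 / 18.974 = 0.171.

d_min ≈ 0.17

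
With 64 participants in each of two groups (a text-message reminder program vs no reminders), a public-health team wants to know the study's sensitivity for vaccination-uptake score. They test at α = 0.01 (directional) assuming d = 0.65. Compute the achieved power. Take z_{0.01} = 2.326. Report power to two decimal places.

For two equal groups, power = Φ(d·√(n/2) − z_{α}).
d·√(n/2) = 0.65 × √(64/2) = 0.65 × 5.657 = 3.677.
z_β = 3.677 − 2.326 = 1.351.
Power = Φ(1.351) = 0.912.

power ≈ 0.91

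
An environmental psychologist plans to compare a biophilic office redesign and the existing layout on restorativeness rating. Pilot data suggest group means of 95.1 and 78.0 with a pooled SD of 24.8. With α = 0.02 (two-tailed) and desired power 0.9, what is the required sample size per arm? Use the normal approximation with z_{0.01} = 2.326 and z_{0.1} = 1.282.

n = 55 per group

Cohen's d = |M₁ − M₂| / SD_pooled = |95.1 − 78.0| / 24.8 = 17.1 / 24.8 = 0.690.
For two independent groups with equal n: n = 2·((z_{α/2} + z_β) / d)².
z_{α/2} + z_β = 2.326 + 1.282 = 3.608.
n = 2 × (3.608 / 0.690)² = 2 × 5.229² = 2 × 27.34 = 54.7.
Round up to the next whole participant.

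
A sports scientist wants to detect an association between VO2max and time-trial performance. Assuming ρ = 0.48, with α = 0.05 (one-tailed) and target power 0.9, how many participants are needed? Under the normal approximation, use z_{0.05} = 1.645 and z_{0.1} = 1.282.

Fisher's z: C = ½·ln((1+r)/(1−r)) = ½·ln(2.8462) = 0.5230.
n = ((z_{α} + z_β)/C)² + 3.
(1.645 + 1.282) / 0.5230 = 2.927 / 0.5230 = 5.597.
n = 5.597² + 3 = 31.32 + 3 = 34.3.
Round up.

n = 35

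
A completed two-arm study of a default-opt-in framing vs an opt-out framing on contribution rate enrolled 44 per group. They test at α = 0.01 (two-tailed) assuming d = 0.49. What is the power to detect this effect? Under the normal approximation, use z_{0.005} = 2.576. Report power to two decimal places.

power ≈ 0.39

For two equal groups, power = Φ(d·√(n/2) − z_{α/2}).
d·√(n/2) = 0.49 × √(44/2) = 0.49 × 4.690 = 2.298.
z_β = 2.298 − 2.576 = -0.278.
Power = Φ(-0.278) = 0.391.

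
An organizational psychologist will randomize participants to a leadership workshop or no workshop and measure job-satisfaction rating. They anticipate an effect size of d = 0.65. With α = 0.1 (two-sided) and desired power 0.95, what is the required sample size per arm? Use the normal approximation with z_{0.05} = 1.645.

For two independent groups with equal n: n = 2·((z_{α/2} + z_β) / d)².
z_{α/2} + z_β = 1.645 + 1.645 = 3.290.
n = 2 × (3.290 / 0.65)² = 2 × 5.062² = 2 × 25.62 = 51.2.
Round up to the next whole participant.

n = 52 per group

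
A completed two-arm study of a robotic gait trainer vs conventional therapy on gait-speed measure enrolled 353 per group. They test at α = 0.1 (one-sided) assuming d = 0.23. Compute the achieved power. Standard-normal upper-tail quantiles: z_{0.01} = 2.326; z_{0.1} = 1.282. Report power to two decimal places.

power ≈ 0.96

For two equal groups, power = Φ(d·√(n/2) − z_{α}).
d·√(n/2) = 0.23 × √(353/2) = 0.23 × 13.285 = 3.056.
z_β = 3.056 − 1.282 = 1.774.
Power = Φ(1.774) = 0.962.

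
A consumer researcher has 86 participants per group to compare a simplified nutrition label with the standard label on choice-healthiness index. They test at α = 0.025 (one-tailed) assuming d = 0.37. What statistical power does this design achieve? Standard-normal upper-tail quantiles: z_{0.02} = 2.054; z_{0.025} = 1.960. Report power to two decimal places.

power ≈ 0.68

For two equal groups, power = Φ(d·√(n/2) − z_{α}).
d·√(n/2) = 0.37 × √(86/2) = 0.37 × 6.557 = 2.426.
z_β = 2.426 − 1.960 = 0.466.
Power = Φ(0.466) = 0.679.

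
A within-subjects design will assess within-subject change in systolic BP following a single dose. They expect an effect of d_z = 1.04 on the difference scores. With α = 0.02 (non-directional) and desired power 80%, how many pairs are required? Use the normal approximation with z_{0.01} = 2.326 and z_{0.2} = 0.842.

n = 10 pairs

For a paired (one-sample on differences) test: n = ((z_{α/2} + z_β) / d)².
z_{α/2} + z_β = 2.326 + 0.842 = 3.168.
n = (3.168 / 1.04)² = 3.046² = 9.28.
Round up.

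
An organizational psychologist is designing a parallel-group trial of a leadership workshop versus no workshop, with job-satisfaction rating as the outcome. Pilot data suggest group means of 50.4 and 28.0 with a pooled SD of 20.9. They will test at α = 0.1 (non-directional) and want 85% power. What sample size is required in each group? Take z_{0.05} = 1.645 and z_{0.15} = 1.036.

Cohen's d = |M₁ − M₂| / SD_pooled = |50.4 − 28.0| / 20.9 = 22.4 / 20.9 = 1.072.
For two independent groups with equal n: n = 2·((z_{α/2} + z_β) / d)².
z_{α/2} + z_β = 1.645 + 1.036 = 2.681.
n = 2 × (2.681 / 1.072)² = 2 × 2.501² = 2 × 6.25 = 12.5.
Round up to the next whole participant.

n = 13 per group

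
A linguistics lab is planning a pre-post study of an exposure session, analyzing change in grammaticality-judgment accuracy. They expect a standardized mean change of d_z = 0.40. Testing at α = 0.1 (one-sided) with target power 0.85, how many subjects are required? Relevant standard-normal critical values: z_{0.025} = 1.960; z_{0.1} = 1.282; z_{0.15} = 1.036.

n = 34 pairs

For a paired (one-sample on differences) test: n = ((z_{α} + z_β) / d)².
z_{α} + z_β = 1.282 + 1.036 = 2.318.
n = (2.318 / 0.40)² = 5.795² = 33.58.
Round up.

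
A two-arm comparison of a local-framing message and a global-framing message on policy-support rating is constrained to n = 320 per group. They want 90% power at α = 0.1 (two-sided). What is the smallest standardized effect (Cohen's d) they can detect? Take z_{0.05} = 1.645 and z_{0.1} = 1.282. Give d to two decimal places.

For two independent groups of n = 320 each: d_min = (z_{α/2} + z_β)·√(2/n).
z-sum = 1.645 + 1.282 = 2.927.
d_min = 2.927 × √(2/320) = 2.927 × 0.0791 = 0.231.

d_min ≈ 0.23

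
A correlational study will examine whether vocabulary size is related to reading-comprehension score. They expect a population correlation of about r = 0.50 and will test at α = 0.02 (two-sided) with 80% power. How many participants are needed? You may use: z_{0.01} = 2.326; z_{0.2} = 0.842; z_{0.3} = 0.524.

n = 37

Fisher's z: C = ½·ln((1+r)/(1−r)) = ½·ln(3.0000) = 0.5493.
n = ((z_{α/2} + z_β)/C)² + 3.
(2.326 + 0.842) / 0.5493 = 3.168 / 0.5493 = 5.767.
n = 5.767² + 3 = 33.26 + 3 = 36.3.
Round up.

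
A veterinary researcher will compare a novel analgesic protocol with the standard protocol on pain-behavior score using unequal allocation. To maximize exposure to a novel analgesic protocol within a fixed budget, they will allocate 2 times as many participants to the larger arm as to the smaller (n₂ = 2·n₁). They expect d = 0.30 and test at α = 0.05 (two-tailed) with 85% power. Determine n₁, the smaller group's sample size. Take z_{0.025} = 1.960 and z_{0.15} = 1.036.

With allocation ratio k = n₂/n₁ = 2, Var(x̄₁−x̄₂) = σ²(1/n₁ + 1/(k·n₁)) = σ²·(k+1)/(k·n₁).
So n₁ = (1 + 1/k)·((z_{α/2} + z_β)/d)² = 1.500 × (2.996/0.30)².
n₁ = 1.500 × 99.73 = 149.6.
Round up: n₁ = 150, giving n₂ = 2 × 150 = 300.

n₁ = 150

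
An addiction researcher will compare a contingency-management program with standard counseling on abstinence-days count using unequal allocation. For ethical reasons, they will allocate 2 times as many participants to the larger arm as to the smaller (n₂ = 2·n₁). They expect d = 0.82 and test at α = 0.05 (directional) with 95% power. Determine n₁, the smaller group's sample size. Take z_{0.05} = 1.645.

n₁ = 25

With allocation ratio k = n₂/n₁ = 2, Var(x̄₁−x̄₂) = σ²(1/n₁ + 1/(k·n₁)) = σ²·(k+1)/(k·n₁).
So n₁ = (1 + 1/k)·((z_{α} + z_β)/d)² = 1.500 × (3.290/0.82)².
n₁ = 1.500 × 16.10 = 24.1.
Round up: n₁ = 25, giving n₂ = 2 × 25 = 50.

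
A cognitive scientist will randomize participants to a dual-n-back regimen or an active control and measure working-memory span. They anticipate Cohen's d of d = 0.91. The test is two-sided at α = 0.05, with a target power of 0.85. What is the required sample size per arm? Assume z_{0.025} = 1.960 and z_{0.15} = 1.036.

n = 22 per group

For two independent groups with equal n: n = 2·((z_{α/2} + z_β) / d)².
z_{α/2} + z_β = 1.960 + 1.036 = 2.996.
n = 2 × (2.996 / 0.91)² = 2 × 3.292² = 2 × 10.84 = 21.7.
Round up to the next whole participant.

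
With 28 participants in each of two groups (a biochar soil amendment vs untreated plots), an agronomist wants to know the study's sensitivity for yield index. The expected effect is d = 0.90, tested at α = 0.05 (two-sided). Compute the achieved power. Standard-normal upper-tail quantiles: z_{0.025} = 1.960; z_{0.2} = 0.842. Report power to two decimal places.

For two equal groups, power = Φ(d·√(n/2) − z_{α/2}).
d·√(n/2) = 0.90 × √(28/2) = 0.90 × 3.742 = 3.367.
z_β = 3.367 − 1.960 = 1.407.
Power = Φ(1.407) = 0.920.

power ≈ 0.92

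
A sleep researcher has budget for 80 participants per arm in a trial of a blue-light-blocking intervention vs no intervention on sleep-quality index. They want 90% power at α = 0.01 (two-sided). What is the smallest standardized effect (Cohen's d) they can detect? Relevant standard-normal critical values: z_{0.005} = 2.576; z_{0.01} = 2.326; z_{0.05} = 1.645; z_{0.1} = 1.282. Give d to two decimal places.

d_min ≈ 0.61

For two independent groups of n = 80 each: d_min = (z_{α/2} + z_β)·√(2/n).
z-sum = 2.576 + 1.282 = 3.858.
d_min = 3.858 × √(2/80) = 3.858 × 0.1581 = 0.610.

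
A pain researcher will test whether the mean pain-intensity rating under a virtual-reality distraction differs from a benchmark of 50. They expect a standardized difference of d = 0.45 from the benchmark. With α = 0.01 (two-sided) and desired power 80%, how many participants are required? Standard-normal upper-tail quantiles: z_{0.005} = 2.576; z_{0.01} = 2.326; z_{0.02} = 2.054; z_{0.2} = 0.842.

n = 58

For a one-sample test: n = ((z_{α/2} + z_β) / d)².
z_{α/2} + z_β = 2.576 + 0.842 = 3.418.
n = (3.418 / 0.45)² = 7.596² = 57.69.
Round up.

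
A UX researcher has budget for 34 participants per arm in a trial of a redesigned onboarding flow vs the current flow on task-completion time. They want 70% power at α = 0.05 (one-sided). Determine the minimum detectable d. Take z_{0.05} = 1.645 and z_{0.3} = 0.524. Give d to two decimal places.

d_min ≈ 0.53

For two independent groups of n = 34 each: d_min = (z_{α} + z_β)·√(2/n).
z-sum = 1.645 + 0.524 = 2.169.
d_min = 2.169 × √(2/34) = 2.169 × 0.2425 = 0.526.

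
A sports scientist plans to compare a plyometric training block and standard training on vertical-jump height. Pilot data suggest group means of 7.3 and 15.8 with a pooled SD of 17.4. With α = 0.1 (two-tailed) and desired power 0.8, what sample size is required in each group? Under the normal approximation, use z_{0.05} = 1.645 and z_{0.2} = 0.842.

Cohen's d = |M₁ − M₂| / SD_pooled = |7.3 − 15.8| / 17.4 = 8.5 / 17.4 = 0.489.
For two independent groups with equal n: n = 2·((z_{α/2} + z_β) / d)².
z_{α/2} + z_β = 1.645 + 0.842 = 2.487.
n = 2 × (2.487 / 0.489)² = 2 × 5.086² = 2 × 25.87 = 51.7.
Round up to the next whole participant.

n = 52 per group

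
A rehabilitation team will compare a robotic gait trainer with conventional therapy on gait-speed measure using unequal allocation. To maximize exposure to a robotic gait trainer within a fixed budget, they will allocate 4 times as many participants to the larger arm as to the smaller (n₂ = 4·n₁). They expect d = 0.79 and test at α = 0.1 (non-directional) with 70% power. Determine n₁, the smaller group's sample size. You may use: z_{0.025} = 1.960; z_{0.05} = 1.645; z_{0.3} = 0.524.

With allocation ratio k = n₂/n₁ = 4, Var(x̄₁−x̄₂) = σ²(1/n₁ + 1/(k·n₁)) = σ²·(k+1)/(k·n₁).
So n₁ = (1 + 1/k)·((z_{α/2} + z_β)/d)² = 1.250 × (2.169/0.79)².
n₁ = 1.250 × 7.54 = 9.4.
Round up: n₁ = 10, giving n₂ = 4 × 10 = 40.

n₁ = 10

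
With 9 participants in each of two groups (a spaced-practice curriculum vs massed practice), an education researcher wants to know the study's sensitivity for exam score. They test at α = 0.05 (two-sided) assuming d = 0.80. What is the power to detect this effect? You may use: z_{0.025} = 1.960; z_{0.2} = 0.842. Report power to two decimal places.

For two equal groups, power = Φ(d·√(n/2) − z_{α/2}).
d·√(n/2) = 0.80 × √(9/2) = 0.80 × 2.121 = 1.697.
z_β = 1.697 − 1.960 = -0.263.
Power = Φ(-0.263) = 0.396.

power ≈ 0.40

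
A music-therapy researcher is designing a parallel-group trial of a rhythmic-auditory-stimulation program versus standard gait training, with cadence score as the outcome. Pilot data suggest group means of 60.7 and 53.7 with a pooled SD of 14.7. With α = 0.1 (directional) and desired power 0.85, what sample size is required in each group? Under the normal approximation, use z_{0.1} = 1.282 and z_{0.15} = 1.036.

Cohen's d = |M₁ − M₂| / SD_pooled = |60.7 − 53.7| / 14.7 = 7.0 / 14.7 = 0.476.
For two independent groups with equal n: n = 2·((z_{α} + z_β) / d)².
z_{α} + z_β = 1.282 + 1.036 = 2.318.
n = 2 × (2.318 / 0.476)² = 2 × 4.870² = 2 × 23.71 = 47.4.
Round up to the next whole participant.

n = 48 per group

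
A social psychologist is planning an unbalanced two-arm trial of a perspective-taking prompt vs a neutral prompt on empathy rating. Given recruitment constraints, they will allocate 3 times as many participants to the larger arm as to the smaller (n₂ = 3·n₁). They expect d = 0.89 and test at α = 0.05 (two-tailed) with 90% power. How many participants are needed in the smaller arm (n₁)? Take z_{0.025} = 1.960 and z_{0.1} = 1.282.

n₁ = 18

With allocation ratio k = n₂/n₁ = 3, Var(x̄₁−x̄₂) = σ²(1/n₁ + 1/(k·n₁)) = σ²·(k+1)/(k·n₁).
So n₁ = (1 + 1/k)·((z_{α/2} + z_β)/d)² = 1.333 × (3.242/0.89)².
n₁ = 1.333 × 13.27 = 17.7.
Round up: n₁ = 18, giving n₂ = 3 × 18 = 54.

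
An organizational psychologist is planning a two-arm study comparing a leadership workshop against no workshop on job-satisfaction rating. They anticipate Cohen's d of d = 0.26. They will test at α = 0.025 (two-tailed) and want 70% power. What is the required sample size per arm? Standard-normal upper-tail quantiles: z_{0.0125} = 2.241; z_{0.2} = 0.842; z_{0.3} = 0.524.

n = 227 per group

For two independent groups with equal n: n = 2·((z_{α/2} + z_β) / d)².
z_{α/2} + z_β = 2.241 + 0.524 = 2.765.
n = 2 × (2.765 / 0.26)² = 2 × 10.635² = 2 × 113.10 = 226.2.
Round up to the next whole participant.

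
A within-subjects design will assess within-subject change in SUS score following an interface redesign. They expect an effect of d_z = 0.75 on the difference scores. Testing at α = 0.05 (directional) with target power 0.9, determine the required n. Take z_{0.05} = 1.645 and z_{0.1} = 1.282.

n = 16 pairs

For a paired (one-sample on differences) test: n = ((z_{α} + z_β) / d)².
z_{α} + z_β = 1.645 + 1.282 = 2.927.
n = (2.927 / 0.75)² = 3.903² = 15.23.
Round up.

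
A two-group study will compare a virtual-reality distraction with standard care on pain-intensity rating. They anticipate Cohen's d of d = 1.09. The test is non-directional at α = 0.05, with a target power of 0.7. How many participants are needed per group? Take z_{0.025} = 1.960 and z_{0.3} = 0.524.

n = 11 per group

For two independent groups with equal n: n = 2·((z_{α/2} + z_β) / d)².
z_{α/2} + z_β = 1.960 + 0.524 = 2.484.
n = 2 × (2.484 / 1.09)² = 2 × 2.279² = 2 × 5.19 = 10.4.
Round up to the next whole participant.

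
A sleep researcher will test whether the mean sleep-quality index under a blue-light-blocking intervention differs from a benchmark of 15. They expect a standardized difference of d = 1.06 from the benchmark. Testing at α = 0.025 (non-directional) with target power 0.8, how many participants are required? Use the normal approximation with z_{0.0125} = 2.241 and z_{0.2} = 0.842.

n = 9

For a one-sample test: n = ((z_{α/2} + z_β) / d)².
z_{α/2} + z_β = 2.241 + 0.842 = 3.083.
n = (3.083 / 1.06)² = 2.908² = 8.46.
Round up.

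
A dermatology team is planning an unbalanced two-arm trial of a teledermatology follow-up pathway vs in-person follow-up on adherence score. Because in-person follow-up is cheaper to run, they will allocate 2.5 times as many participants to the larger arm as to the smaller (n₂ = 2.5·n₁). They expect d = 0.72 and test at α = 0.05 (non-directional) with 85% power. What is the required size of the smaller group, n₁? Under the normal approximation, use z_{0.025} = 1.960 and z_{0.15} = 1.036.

n₁ = 25

With allocation ratio k = n₂/n₁ = 2.5, Var(x̄₁−x̄₂) = σ²(1/n₁ + 1/(k·n₁)) = σ²·(k+1)/(k·n₁).
So n₁ = (1 + 1/k)·((z_{α/2} + z_β)/d)² = 1.400 × (2.996/0.72)².
n₁ = 1.400 × 17.31 = 24.2.
Round up: n₁ = 25, giving n₂ = ⌈2.5 × 25⌉ = ⌈62.5⌉ = 63.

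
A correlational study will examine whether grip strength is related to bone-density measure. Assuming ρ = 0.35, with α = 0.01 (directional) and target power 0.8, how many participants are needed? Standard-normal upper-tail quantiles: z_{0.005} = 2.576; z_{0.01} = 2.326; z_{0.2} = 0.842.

n = 79

Fisher's z: C = ½·ln((1+r)/(1−r)) = ½·ln(2.0769) = 0.3654.
n = ((z_{α} + z_β)/C)² + 3.
(2.326 + 0.842) / 0.3654 = 3.168 / 0.3654 = 8.670.
n = 8.670² + 3 = 75.17 + 3 = 78.2.
Round up.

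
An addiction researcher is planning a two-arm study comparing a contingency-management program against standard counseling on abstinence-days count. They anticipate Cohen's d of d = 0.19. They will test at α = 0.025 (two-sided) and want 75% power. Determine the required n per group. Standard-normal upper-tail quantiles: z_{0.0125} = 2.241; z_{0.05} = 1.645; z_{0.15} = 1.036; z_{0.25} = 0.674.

n = 471 per group

For two independent groups with equal n: n = 2·((z_{α/2} + z_β) / d)².
z_{α/2} + z_β = 2.241 + 0.674 = 2.915.
n = 2 × (2.915 / 0.19)² = 2 × 15.342² = 2 × 235.38 = 470.8.
Round up to the next whole participant.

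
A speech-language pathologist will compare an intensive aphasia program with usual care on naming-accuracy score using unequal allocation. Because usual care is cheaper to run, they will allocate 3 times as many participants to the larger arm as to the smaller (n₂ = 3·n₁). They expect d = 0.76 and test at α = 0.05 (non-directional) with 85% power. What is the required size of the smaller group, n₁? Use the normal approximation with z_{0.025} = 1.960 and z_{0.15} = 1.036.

n₁ = 21

With allocation ratio k = n₂/n₁ = 3, Var(x̄₁−x̄₂) = σ²(1/n₁ + 1/(k·n₁)) = σ²·(k+1)/(k·n₁).
So n₁ = (1 + 1/k)·((z_{α/2} + z_β)/d)² = 1.333 × (2.996/0.76)².
n₁ = 1.333 × 15.54 = 20.7.
Round up: n₁ = 21, giving n₂ = 3 × 21 = 63.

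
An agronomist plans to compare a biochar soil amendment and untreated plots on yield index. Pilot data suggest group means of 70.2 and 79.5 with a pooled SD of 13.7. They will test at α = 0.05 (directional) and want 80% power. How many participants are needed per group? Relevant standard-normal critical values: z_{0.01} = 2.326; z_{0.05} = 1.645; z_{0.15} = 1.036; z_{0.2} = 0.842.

Cohen's d = |M₁ − M₂| / SD_pooled = |70.2 − 79.5| / 13.7 = 9.3 / 13.7 = 0.679.
For two independent groups with equal n: n = 2·((z_{α} + z_β) / d)².
z_{α} + z_β = 1.645 + 0.842 = 2.487.
n = 2 × (2.487 / 0.679)² = 2 × 3.663² = 2 × 13.42 = 26.8.
Round up to the next whole participant.

n = 27 per group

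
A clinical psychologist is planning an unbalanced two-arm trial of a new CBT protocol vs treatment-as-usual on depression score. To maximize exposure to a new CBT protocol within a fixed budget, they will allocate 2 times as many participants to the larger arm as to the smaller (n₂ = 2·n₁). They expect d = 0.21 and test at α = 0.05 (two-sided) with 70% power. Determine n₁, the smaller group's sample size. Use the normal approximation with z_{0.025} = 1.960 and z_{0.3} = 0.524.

n₁ = 210

With allocation ratio k = n₂/n₁ = 2, Var(x̄₁−x̄₂) = σ²(1/n₁ + 1/(k·n₁)) = σ²·(k+1)/(k·n₁).
So n₁ = (1 + 1/k)·((z_{α/2} + z_β)/d)² = 1.500 × (2.484/0.21)².
n₁ = 1.500 × 139.92 = 209.9.
Round up: n₁ = 210, giving n₂ = 2 × 210 = 420.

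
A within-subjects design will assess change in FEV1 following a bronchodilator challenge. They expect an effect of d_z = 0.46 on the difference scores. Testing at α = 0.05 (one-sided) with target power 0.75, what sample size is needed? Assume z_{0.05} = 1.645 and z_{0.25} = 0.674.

For a paired (one-sample on differences) test: n = ((z_{α} + z_β) / d)².
z_{α} + z_β = 1.645 + 0.674 = 2.319.
n = (2.319 / 0.46)² = 5.041² = 25.41.
Round up.

n = 26 pairs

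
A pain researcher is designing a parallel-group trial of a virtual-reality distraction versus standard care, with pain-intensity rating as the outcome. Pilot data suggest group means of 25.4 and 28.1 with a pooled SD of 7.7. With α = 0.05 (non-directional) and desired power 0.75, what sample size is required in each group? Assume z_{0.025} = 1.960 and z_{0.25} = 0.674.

n = 113 per group

Cohen's d = |M₁ − M₂| / SD_pooled = |25.4 − 28.1| / 7.7 = 2.7 / 7.7 = 0.351.
For two independent groups with equal n: n = 2·((z_{α/2} + z_β) / d)².
z_{α/2} + z_β = 1.960 + 0.674 = 2.634.
n = 2 × (2.634 / 0.351)² = 2 × 7.504² = 2 × 56.31 = 112.6.
Round up to the next whole participant.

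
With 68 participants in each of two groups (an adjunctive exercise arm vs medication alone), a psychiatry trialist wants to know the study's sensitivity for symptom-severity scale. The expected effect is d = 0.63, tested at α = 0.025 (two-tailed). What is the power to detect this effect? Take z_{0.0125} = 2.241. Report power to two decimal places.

power ≈ 0.92

For two equal groups, power = Φ(d·√(n/2) − z_{α/2}).
d·√(n/2) = 0.63 × √(68/2) = 0.63 × 5.831 = 3.673.
z_β = 3.673 − 2.241 = 1.432.
Power = Φ(1.432) = 0.924.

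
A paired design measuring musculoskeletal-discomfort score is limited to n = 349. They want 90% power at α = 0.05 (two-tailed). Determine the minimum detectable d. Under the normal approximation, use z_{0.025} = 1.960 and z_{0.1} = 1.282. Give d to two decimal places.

For a single sample (or paired design) of n = 349: d_min = (z_{α/2} + z_β)/√n.
z-sum = 1.960 + 1.282 = 3.242.
d_min = 3.242 / √349 = 3.242 / 18.682 = 0.174.

d_min ≈ 0.17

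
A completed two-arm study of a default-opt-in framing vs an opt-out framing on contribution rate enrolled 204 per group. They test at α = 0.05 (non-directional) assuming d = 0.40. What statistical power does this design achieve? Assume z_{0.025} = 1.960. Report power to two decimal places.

For two equal groups, power = Φ(d·√(n/2) − z_{α/2}).
d·√(n/2) = 0.40 × √(204/2) = 0.40 × 10.100 = 4.040.
z_β = 4.040 − 1.960 = 2.080.
Power = Φ(2.080) = 0.981.

power ≈ 0.98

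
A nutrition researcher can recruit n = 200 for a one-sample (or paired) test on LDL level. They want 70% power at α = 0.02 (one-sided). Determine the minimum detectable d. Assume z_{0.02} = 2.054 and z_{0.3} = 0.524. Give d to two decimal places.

For a single sample (or paired design) of n = 200: d_min = (z_{α} + z_β)/√n.
z-sum = 2.054 + 0.524 = 2.578.
d_min = 2.578 / √200 = 2.578 / 14.142 = 0.182.

d_min ≈ 0.18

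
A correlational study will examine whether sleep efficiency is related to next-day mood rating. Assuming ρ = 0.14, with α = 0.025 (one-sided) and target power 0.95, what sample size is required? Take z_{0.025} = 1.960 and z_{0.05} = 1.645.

Fisher's z: C = ½·ln((1+r)/(1−r)) = ½·ln(1.3256) = 0.1409.
n = ((z_{α} + z_β)/C)² + 3.
(1.960 + 1.645) / 0.1409 = 3.605 / 0.1409 = 25.586.
n = 25.586² + 3 = 654.62 + 3 = 657.6.
Round up.

n = 658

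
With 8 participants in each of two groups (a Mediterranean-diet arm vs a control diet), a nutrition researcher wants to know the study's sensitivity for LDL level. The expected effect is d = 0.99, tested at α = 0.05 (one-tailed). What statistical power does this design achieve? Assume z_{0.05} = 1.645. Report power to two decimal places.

power ≈ 0.63

For two equal groups, power = Φ(d·√(n/2) − z_{α}).
d·√(n/2) = 0.99 × √(8/2) = 0.99 × 2.000 = 1.980.
z_β = 1.980 − 1.645 = 0.335.
Power = Φ(0.335) = 0.631.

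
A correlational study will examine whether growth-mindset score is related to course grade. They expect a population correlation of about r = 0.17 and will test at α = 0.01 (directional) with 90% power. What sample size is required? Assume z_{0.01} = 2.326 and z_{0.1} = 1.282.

Fisher's z: C = ½·ln((1+r)/(1−r)) = ½·ln(1.4096) = 0.1717.
n = ((z_{α} + z_β)/C)² + 3.
(2.326 + 1.282) / 0.1717 = 3.608 / 0.1717 = 21.013.
n = 21.013² + 3 = 441.56 + 3 = 444.6.
Round up.

n = 445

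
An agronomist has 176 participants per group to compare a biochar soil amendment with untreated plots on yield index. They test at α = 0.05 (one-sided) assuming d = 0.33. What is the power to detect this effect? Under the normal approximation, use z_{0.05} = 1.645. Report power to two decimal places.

power ≈ 0.93

For two equal groups, power = Φ(d·√(n/2) − z_{α}).
d·√(n/2) = 0.33 × √(176/2) = 0.33 × 9.381 = 3.096.
z_β = 3.096 − 1.645 = 1.451.
Power = Φ(1.451) = 0.927.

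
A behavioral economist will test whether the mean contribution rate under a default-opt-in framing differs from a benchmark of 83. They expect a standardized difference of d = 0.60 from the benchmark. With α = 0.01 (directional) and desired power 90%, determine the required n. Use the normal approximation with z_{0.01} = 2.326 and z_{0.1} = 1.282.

For a one-sample test: n = ((z_{α} + z_β) / d)².
z_{α} + z_β = 2.326 + 1.282 = 3.608.
n = (3.608 / 0.60)² = 6.013² = 36.16.
Round up.

n = 37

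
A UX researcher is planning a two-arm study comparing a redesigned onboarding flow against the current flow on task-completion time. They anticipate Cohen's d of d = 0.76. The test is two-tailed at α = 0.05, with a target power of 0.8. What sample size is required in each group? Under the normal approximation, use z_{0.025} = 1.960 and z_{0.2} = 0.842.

n = 28 per group

For two independent groups with equal n: n = 2·((z_{α/2} + z_β) / d)².
z_{α/2} + z_β = 1.960 + 0.842 = 2.802.
n = 2 × (2.802 / 0.76)² = 2 × 3.687² = 2 × 13.59 = 27.2.
Round up to the next whole participant.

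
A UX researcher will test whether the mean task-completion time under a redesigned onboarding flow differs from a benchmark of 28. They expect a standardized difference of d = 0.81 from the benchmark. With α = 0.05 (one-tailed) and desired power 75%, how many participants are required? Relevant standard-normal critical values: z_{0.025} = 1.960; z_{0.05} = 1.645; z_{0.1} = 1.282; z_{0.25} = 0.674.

n = 9

For a one-sample test: n = ((z_{α} + z_β) / d)².
z_{α} + z_β = 1.645 + 0.674 = 2.319.
n = (2.319 / 0.81)² = 2.863² = 8.20.
Round up.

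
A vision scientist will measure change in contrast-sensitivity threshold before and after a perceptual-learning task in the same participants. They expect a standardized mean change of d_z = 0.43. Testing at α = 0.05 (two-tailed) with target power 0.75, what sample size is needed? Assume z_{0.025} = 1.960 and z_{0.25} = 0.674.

n = 38 pairs

For a paired (one-sample on differences) test: n = ((z_{α/2} + z_β) / d)².
z_{α/2} + z_β = 1.960 + 0.674 = 2.634.
n = (2.634 / 0.43)² = 6.126² = 37.52.
Round up.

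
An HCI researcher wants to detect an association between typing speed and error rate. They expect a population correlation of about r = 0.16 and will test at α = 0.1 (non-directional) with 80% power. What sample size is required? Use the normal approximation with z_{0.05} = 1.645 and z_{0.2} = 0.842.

Fisher's z: C = ½·ln((1+r)/(1−r)) = ½·ln(1.3810) = 0.1614.
n = ((z_{α/2} + z_β)/C)² + 3.
(1.645 + 0.842) / 0.1614 = 2.487 / 0.1614 = 15.409.
n = 15.409² + 3 = 237.43 + 3 = 240.4.
Round up.

n = 241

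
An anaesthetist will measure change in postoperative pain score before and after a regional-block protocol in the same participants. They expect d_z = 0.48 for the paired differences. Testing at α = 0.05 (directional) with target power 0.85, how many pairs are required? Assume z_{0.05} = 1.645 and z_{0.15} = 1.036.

For a paired (one-sample on differences) test: n = ((z_{α} + z_β) / d)².
z_{α} + z_β = 1.645 + 1.036 = 2.681.
n = (2.681 / 0.48)² = 5.585² = 31.20.
Round up.

n = 32 pairs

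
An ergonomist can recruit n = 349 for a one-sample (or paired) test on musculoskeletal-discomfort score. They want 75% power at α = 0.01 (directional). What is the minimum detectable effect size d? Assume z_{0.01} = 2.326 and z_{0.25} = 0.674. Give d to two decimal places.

d_min ≈ 0.16

For a single sample (or paired design) of n = 349: d_min = (z_{α} + z_β)/√n.
z-sum = 2.326 + 0.674 = 3.000.
d_min = 3.000 / √349 = 3.000 / 18.682 = 0.161.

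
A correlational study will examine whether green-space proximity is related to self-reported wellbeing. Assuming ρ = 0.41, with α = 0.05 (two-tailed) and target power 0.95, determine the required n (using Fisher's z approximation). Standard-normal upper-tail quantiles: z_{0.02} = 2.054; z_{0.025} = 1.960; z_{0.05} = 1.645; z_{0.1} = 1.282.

Fisher's z: C = ½·ln((1+r)/(1−r)) = ½·ln(2.3898) = 0.4356.
n = ((z_{α/2} + z_β)/C)² + 3.
(1.960 + 1.645) / 0.4356 = 3.605 / 0.4356 = 8.276.
n = 8.276² + 3 = 68.49 + 3 = 71.5.
Round up.

n = 72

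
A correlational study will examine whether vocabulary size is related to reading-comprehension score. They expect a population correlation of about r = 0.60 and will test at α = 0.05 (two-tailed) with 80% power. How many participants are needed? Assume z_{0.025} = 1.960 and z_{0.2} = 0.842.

Fisher's z: C = ½·ln((1+r)/(1−r)) = ½·ln(4.0000) = 0.6931.
n = ((z_{α/2} + z_β)/C)² + 3.
(1.960 + 0.842) / 0.6931 = 2.802 / 0.6931 = 4.043.
n = 4.043² + 3 = 16.34 + 3 = 19.3.
Round up.

n = 20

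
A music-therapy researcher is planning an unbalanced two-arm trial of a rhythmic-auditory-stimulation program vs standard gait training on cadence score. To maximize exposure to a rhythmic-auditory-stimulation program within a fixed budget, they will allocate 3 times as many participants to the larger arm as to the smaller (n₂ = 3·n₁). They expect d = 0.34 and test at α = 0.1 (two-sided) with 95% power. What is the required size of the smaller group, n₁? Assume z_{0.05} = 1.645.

With allocation ratio k = n₂/n₁ = 3, Var(x̄₁−x̄₂) = σ²(1/n₁ + 1/(k·n₁)) = σ²·(k+1)/(k·n₁).
So n₁ = (1 + 1/k)·((z_{α/2} + z_β)/d)² = 1.333 × (3.290/0.34)².
n₁ = 1.333 × 93.63 = 124.8.
Round up: n₁ = 125, giving n₂ = 3 × 125 = 375.

n₁ = 125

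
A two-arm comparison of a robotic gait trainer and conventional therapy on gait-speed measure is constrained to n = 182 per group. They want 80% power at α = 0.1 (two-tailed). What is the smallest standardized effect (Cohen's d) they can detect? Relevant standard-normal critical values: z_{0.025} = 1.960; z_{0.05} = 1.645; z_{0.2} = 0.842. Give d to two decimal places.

For two independent groups of n = 182 each: d_min = (z_{α/2} + z_β)·√(2/n).
z-sum = 1.645 + 0.842 = 2.487.
d_min = 2.487 × √(2/182) = 2.487 × 0.1048 = 0.261.

d_min ≈ 0.26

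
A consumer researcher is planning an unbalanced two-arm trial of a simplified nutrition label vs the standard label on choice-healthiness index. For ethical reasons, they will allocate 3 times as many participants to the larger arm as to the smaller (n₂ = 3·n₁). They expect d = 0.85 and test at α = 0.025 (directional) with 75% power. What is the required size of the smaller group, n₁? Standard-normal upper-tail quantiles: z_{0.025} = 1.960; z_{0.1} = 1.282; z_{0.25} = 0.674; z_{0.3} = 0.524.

With allocation ratio k = n₂/n₁ = 3, Var(x̄₁−x̄₂) = σ²(1/n₁ + 1/(k·n₁)) = σ²·(k+1)/(k·n₁).
So n₁ = (1 + 1/k)·((z_{α} + z_β)/d)² = 1.333 × (2.634/0.85)².
n₁ = 1.333 × 9.60 = 12.8.
Round up: n₁ = 13, giving n₂ = 3 × 13 = 39.

n₁ = 13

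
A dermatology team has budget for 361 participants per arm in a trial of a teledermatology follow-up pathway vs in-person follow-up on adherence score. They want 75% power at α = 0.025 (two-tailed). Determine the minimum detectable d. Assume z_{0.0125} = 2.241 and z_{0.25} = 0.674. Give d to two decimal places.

For two independent groups of n = 361 each: d_min = (z_{α/2} + z_β)·√(2/n).
z-sum = 2.241 + 0.674 = 2.915.
d_min = 2.915 × √(2/361) = 2.915 × 0.0744 = 0.217.

d_min ≈ 0.22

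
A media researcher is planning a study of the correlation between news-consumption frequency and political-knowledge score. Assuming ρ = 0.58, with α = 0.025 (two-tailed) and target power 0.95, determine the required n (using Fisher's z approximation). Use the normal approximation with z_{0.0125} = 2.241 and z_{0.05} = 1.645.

Fisher's z: C = ½·ln((1+r)/(1−r)) = ½·ln(3.7619) = 0.6625.
n = ((z_{α/2} + z_β)/C)² + 3.
(2.241 + 1.645) / 0.6625 = 3.886 / 0.6625 = 5.866.
n = 5.866² + 3 = 34.41 + 3 = 37.4.
Round up.

n = 38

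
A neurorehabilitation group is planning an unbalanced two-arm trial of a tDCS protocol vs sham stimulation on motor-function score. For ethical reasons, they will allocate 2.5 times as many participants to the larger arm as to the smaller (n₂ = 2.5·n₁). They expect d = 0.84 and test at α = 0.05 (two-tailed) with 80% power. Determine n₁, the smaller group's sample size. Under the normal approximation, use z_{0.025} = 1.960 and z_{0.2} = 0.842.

With allocation ratio k = n₂/n₁ = 2.5, Var(x̄₁−x̄₂) = σ²(1/n₁ + 1/(k·n₁)) = σ²·(k+1)/(k·n₁).
So n₁ = (1 + 1/k)·((z_{α/2} + z_β)/d)² = 1.400 × (2.802/0.84)².
n₁ = 1.400 × 11.13 = 15.6.
Round up: n₁ = 16, giving n₂ = 2.5 × 16 = 40.

n₁ = 16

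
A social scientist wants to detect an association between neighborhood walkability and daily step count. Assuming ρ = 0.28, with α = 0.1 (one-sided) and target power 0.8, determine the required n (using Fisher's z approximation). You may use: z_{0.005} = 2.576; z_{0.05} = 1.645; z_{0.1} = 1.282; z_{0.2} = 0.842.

Fisher's z: C = ½·ln((1+r)/(1−r)) = ½·ln(1.7778) = 0.2877.
n = ((z_{α} + z_β)/C)² + 3.
(1.282 + 0.842) / 0.2877 = 2.124 / 0.2877 = 7.383.
n = 7.383² + 3 = 54.50 + 3 = 57.5.
Round up.

n = 58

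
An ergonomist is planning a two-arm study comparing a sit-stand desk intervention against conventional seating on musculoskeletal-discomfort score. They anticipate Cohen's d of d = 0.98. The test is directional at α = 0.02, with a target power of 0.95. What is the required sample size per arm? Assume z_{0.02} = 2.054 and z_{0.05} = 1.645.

n = 29 per group

For two independent groups with equal n: n = 2·((z_{α} + z_β) / d)².
z_{α} + z_β = 2.054 + 1.645 = 3.699.
n = 2 × (3.699 / 0.98)² = 2 × 3.774² = 2 × 14.25 = 28.5.
Round up to the next whole participant.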